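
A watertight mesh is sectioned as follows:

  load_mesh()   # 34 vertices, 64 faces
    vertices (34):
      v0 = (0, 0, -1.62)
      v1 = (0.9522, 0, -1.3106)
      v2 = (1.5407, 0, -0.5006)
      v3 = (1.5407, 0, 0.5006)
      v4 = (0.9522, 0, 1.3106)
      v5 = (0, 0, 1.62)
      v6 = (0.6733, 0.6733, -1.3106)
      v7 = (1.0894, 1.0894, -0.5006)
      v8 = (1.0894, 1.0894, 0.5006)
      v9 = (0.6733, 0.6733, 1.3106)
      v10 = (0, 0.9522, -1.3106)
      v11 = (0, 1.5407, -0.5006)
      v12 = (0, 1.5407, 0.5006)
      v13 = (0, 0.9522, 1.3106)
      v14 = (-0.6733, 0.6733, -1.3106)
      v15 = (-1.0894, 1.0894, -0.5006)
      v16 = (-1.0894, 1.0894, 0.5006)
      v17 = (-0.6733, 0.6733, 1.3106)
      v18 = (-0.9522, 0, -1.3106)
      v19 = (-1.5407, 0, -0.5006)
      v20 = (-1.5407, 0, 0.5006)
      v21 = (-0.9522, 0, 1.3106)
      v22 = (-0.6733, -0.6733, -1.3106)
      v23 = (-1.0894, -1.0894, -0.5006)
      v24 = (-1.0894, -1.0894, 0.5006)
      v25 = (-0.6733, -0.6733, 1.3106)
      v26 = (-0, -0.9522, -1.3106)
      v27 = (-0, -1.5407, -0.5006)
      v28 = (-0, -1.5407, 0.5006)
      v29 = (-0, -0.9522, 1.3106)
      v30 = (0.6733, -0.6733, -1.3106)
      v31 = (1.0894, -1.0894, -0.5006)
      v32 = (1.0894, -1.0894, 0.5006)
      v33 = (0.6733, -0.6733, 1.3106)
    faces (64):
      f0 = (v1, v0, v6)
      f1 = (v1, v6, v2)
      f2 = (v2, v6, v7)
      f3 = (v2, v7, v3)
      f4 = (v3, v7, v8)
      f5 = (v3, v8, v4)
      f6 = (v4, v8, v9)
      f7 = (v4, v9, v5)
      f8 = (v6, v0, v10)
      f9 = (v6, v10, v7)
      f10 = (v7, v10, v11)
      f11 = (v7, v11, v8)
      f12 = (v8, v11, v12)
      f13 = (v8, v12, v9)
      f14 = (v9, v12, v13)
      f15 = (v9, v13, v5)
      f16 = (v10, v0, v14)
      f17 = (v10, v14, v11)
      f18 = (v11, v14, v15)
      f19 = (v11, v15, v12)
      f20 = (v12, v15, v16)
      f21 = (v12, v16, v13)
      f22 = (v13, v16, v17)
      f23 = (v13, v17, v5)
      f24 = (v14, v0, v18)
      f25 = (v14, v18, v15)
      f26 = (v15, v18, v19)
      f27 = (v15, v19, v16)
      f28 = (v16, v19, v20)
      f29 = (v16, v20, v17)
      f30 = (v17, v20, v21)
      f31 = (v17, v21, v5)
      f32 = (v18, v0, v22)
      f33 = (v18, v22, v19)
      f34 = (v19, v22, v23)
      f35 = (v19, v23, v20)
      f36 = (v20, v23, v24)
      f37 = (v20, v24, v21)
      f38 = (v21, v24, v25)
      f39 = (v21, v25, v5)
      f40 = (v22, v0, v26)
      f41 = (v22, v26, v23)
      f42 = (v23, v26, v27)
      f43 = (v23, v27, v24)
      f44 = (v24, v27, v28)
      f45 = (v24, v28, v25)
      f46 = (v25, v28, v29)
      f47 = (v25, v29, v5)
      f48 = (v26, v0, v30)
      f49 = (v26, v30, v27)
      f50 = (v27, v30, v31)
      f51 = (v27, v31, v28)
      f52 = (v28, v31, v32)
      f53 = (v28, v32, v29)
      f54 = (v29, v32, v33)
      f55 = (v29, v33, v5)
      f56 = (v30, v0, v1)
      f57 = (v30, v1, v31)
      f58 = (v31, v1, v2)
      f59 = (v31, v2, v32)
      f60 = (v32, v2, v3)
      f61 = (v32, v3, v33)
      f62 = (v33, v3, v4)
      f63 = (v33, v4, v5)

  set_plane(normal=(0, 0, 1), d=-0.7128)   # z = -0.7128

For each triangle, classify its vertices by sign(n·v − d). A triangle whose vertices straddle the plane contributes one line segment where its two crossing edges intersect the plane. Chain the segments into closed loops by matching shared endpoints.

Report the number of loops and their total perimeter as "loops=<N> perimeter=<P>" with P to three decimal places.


loops=1 perimeter=8.489

Straddling triangles (16 of 64):
  (v1,v6,v2) [--+] → (1.31346, 0.176388, -0.7128)–(1.38653, 0, -0.7128)  len=0.1909
  (v2,v6,v7) [+-+] → (1.31346, 0.176388, -0.7128)–(0.980392, 0.980392, -0.7128)  len=0.8703
  (v6,v10,v7) [--+] → (0.804004, 1.05346, -0.7128)–(0.980392, 0.980392, -0.7128)  len=0.1909
  (v7,v10,v11) [+-+] → (0.804004, 1.05346, -0.7128)–(0, 1.38653, -0.7128)  len=0.8703
  (v10,v14,v11) [--+] → (-0.176388, 1.31346, -0.7128)–(0, 1.38653, -0.7128)  len=0.1909
  (v11,v14,v15) [+-+] → (-0.176388, 1.31346, -0.7128)–(-0.980392, 0.980392, -0.7128)  len=0.8703
  (v14,v18,v15) [--+] → (-1.05346, 0.804004, -0.7128)–(-0.980392, 0.980392, -0.7128)  len=0.1909
  (v15,v18,v19) [+-+] → (-1.05346, 0.804004, -0.7128)–(-1.38653, 0, -0.7128)  len=0.8703
  (v18,v22,v19) [--+] → (-1.31346, -0.176388, -0.7128)–(-1.38653, 0, -0.7128)  len=0.1909
  (v19,v22,v23) [+-+] → (-1.31346, -0.176388, -0.7128)–(-0.980392, -0.980392, -0.7128)  len=0.8703
  (v22,v26,v23) [--+] → (-0.804004, -1.05346, -0.7128)–(-0.980392, -0.980392, -0.7128)  len=0.1909
  (v23,v26,v27) [+-+] → (-0.804004, -1.05346, -0.7128)–(0, -1.38653, -0.7128)  len=0.8703
  (v26,v30,v27) [--+] → (0.176388, -1.31346, -0.7128)–(0, -1.38653, -0.7128)  len=0.1909
  (v27,v30,v31) [+-+] → (0.176388, -1.31346, -0.7128)–(0.980392, -0.980392, -0.7128)  len=0.8703
  (v30,v1,v31) [--+] → (1.05346, -0.804004, -0.7128)–(0.980392, -0.980392, -0.7128)  len=0.1909
  (v31,v1,v2) [+-+] → (1.05346, -0.804004, -0.7128)–(1.38653, 0, -0.7128)  len=0.8703

Chained into 1 loop(s):
  loop 1: 16 segments, perimeter = 8.4895
Total perimeter = 8.489


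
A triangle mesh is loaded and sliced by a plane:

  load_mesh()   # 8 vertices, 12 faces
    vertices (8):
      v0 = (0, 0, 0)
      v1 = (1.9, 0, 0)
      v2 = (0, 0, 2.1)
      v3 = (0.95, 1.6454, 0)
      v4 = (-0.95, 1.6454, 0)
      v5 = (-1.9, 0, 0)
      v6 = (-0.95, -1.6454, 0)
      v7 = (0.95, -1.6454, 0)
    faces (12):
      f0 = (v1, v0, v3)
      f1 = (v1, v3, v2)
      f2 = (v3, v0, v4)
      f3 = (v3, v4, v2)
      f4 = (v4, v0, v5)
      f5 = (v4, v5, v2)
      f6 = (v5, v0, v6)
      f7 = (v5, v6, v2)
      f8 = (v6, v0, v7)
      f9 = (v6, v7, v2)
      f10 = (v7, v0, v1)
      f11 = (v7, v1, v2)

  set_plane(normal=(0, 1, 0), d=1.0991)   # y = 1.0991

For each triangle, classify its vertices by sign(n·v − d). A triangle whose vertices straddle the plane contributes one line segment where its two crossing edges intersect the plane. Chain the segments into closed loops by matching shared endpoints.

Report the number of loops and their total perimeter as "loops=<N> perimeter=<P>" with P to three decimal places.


loops=1 perimeter=5.681

Straddling triangles (6 of 12):
  (v1,v0,v3) [--+] → (0.634584, 1.0991, 0)–(1.26542, 1.0991, 0)  len=0.6308
  (v1,v3,v2) [-+-] → (1.26542, 1.0991, 0)–(0.634584, 1.0991, 0.697235)  len=0.9403
  (v3,v0,v4) [+-+] → (0.634584, 1.0991, 0)–(-0.634584, 1.0991, 0)  len=1.2692
  (v3,v4,v2) [++-] → (-0.634584, 1.0991, 0.697235)–(0.634584, 1.0991, 0.697235)  len=1.2692
  (v4,v0,v5) [+--] → (-0.634584, 1.0991, 0)–(-1.26542, 1.0991, 0)  len=0.6308
  (v4,v5,v2) [+--] → (-1.26542, 1.0991, 0)–(-0.634584, 1.0991, 0.697235)  len=0.9403

Chained into 1 loop(s):
  loop 1: 6 segments, perimeter = 5.6805
Total perimeter = 5.681


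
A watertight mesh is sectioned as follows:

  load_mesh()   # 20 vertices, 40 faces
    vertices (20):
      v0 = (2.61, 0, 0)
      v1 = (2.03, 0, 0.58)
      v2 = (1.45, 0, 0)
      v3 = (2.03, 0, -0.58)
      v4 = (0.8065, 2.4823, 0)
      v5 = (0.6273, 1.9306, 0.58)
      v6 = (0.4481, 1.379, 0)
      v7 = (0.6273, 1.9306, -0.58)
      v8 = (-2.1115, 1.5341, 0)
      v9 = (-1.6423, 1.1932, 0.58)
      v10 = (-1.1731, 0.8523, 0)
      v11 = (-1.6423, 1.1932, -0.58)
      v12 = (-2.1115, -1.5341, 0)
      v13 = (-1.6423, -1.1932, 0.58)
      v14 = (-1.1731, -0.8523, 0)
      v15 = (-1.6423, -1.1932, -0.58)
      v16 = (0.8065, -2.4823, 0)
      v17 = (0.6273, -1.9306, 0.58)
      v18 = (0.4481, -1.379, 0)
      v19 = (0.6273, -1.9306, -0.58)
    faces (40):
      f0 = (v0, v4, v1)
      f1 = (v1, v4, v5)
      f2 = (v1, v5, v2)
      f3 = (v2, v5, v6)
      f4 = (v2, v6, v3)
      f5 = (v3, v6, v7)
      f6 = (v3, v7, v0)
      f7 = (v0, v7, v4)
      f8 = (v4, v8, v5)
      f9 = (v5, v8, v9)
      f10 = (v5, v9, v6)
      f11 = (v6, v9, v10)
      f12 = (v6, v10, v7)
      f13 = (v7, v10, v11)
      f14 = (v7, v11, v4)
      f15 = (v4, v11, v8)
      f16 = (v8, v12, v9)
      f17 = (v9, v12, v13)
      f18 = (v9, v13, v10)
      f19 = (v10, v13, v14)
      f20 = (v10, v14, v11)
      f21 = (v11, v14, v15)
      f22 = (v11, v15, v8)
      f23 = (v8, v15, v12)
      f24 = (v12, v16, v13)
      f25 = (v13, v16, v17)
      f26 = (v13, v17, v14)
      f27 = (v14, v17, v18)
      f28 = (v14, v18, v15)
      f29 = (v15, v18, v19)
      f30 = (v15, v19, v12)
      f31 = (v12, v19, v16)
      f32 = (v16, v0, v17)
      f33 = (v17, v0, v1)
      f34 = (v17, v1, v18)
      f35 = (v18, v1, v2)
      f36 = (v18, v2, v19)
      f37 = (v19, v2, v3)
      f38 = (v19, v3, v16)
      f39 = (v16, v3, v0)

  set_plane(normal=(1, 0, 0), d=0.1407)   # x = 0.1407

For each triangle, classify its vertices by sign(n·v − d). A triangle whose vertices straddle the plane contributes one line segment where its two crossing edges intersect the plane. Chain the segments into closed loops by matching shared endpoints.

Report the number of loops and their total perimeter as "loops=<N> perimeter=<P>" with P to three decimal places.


loops=2 perimeter=6.092

Straddling triangles (16 of 40):
  (v4,v8,v5) [+-+] → (0.1407, 2.26595, 0)–(0.1407, 1.86015, 0.476952)  len=0.6262
  (v5,v8,v9) [+--] → (0.1407, 1.86015, 0.476952)–(0.1407, 1.7725, 0.58)  len=0.1353
  (v5,v9,v6) [+-+] → (0.1407, 1.7725, 0.58)–(0.1407, 1.35168, 0.0852909)  len=0.6495
  (v6,v9,v10) [+--] → (0.1407, 1.35168, 0.0852909)–(0.1407, 1.27913, 0)  len=0.1120
  (v6,v10,v7) [+-+] → (0.1407, 1.27913, 0)–(0.1407, 1.63916, -0.423242)  len=0.5557
  (v7,v10,v11) [+--] → (0.1407, 1.63916, -0.423242)–(0.1407, 1.7725, -0.58)  len=0.2058
  (v7,v11,v4) [+-+] → (0.1407, 1.7725, -0.58)–(0.1407, 2.13181, -0.157695)  len=0.5545
  (v4,v11,v8) [+--] → (0.1407, 2.13181, -0.157695)–(0.1407, 2.26595, 0)  len=0.2070
  (v12,v16,v13) [-+-] → (0.1407, -2.26595, 0)–(0.1407, -2.13181, 0.157695)  len=0.2070
  (v13,v16,v17) [-++] → (0.1407, -2.13181, 0.157695)–(0.1407, -1.7725, 0.58)  len=0.5545
  (v13,v17,v14) [-+-] → (0.1407, -1.7725, 0.58)–(0.1407, -1.63916, 0.423242)  len=0.2058
  (v14,v17,v18) [-++] → (0.1407, -1.63916, 0.423242)–(0.1407, -1.27913, 0)  len=0.5557
  (v14,v18,v15) [-+-] → (0.1407, -1.27913, 0)–(0.1407, -1.35168, -0.0852909)  len=0.1120
  (v15,v18,v19) [-++] → (0.1407, -1.35168, -0.0852909)–(0.1407, -1.7725, -0.58)  len=0.6495
  (v15,v19,v12) [-+-] → (0.1407, -1.7725, -0.58)–(0.1407, -1.86015, -0.476952)  len=0.1353
  (v12,v19,v16) [-++] → (0.1407, -1.86015, -0.476952)–(0.1407, -2.26595, 0)  len=0.6262

Chained into 2 loop(s):
  loop 1: 8 segments, perimeter = 3.0459
  loop 2: 8 segments, perimeter = 3.0459
Total perimeter = 6.092


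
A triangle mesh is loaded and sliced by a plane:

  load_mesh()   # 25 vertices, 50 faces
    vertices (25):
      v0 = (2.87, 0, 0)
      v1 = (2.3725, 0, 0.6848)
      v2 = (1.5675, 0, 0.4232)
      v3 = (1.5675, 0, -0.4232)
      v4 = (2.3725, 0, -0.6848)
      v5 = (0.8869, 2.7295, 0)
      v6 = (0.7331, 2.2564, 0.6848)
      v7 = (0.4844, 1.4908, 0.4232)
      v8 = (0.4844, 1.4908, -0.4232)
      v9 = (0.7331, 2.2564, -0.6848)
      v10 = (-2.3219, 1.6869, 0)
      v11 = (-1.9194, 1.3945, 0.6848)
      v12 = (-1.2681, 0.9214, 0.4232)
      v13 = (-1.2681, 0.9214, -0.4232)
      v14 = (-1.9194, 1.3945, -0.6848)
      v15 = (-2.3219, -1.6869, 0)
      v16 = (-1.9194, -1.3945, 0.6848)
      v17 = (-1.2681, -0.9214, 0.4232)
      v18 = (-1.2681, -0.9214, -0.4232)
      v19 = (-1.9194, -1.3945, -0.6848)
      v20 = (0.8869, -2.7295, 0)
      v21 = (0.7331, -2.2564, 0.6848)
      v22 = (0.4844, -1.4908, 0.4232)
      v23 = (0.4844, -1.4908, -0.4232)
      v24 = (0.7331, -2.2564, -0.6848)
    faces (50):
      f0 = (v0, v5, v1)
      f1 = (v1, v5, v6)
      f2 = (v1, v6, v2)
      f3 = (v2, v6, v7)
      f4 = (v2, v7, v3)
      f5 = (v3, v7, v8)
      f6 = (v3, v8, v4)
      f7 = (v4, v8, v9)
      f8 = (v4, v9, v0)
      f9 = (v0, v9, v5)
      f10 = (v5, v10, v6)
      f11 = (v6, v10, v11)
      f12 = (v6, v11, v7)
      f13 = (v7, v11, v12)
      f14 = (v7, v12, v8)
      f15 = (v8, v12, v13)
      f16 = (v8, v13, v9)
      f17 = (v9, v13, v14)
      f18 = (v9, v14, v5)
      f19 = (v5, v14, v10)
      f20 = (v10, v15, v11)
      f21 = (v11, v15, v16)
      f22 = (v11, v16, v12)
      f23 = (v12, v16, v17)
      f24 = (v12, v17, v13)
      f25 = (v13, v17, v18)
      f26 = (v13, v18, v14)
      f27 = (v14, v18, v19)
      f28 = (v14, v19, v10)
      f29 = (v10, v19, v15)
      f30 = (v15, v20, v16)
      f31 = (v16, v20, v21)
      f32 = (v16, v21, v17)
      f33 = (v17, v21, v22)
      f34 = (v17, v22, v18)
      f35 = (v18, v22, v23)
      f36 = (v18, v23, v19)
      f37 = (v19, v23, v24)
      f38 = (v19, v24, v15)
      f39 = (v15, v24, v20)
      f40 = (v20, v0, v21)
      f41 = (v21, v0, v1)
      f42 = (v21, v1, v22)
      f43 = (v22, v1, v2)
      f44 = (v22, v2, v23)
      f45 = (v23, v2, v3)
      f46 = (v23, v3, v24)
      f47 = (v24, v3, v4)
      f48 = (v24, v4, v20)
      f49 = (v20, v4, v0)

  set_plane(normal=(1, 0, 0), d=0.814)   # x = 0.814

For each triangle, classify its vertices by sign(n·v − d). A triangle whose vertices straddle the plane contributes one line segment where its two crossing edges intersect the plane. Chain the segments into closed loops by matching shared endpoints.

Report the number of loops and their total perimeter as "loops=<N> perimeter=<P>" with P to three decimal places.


Straddling triangles (24 of 50):
  (v1,v5,v6) [++-] → (0.814, 2.50525, 0.32459)–(0.814, 2.14505, 0.6848)  len=0.5094
  (v1,v6,v2) [+-+] → (0.814, 2.14505, 0.6848)–(0.814, 2.03763, 0.659436)  len=0.1104
  (v2,v6,v7) [+--] → (0.814, 2.03763, 0.659436)–(0.814, 1.03713, 0.4232)  len=1.0280
  (v2,v7,v3) [+-+] → (0.814, 1.03713, 0.4232)–(0.814, 1.03713, 0.165631)  len=0.2576
  (v3,v7,v8) [+--] → (0.814, 1.03713, 0.165631)–(0.814, 1.03713, -0.4232)  len=0.5888
  (v3,v8,v4) [+-+] → (0.814, 1.03713, -0.4232)–(0.814, 1.23056, -0.468867)  len=0.1987
  (v4,v8,v9) [+--] → (0.814, 1.23056, -0.468867)–(0.814, 2.14505, -0.6848)  len=0.9396
  (v4,v9,v0) [+-+] → (0.814, 2.14505, -0.6848)–(0.814, 2.17098, -0.658874)  len=0.0367
  (v0,v9,v5) [+-+] → (0.814, 2.17098, -0.658874)–(0.814, 2.50525, -0.32459)  len=0.4727
  (v5,v10,v6) [+--] → (0.814, 2.70581, 0)–(0.814, 2.50525, 0.32459)  len=0.3816
  (v9,v14,v5) [--+] → (0.814, 2.69482, -0.0177892)–(0.814, 2.50525, -0.32459)  len=0.3606
  (v5,v14,v10) [+--] → (0.814, 2.69482, -0.0177892)–(0.814, 2.70581, 0)  len=0.0209
  (v15,v20,v16) [-+-] → (0.814, -2.70581, 0)–(0.814, -2.69482, 0.0177892)  len=0.0209
  (v16,v20,v21) [-+-] → (0.814, -2.69482, 0.0177892)–(0.814, -2.50525, 0.32459)  len=0.3606
  (v15,v24,v20) [--+] → (0.814, -2.50525, -0.32459)–(0.814, -2.70581, 0)  len=0.3816
  (v20,v0,v21) [++-] → (0.814, -2.17098, 0.658874)–(0.814, -2.50525, 0.32459)  len=0.4727
  (v21,v0,v1) [-++] → (0.814, -2.17098, 0.658874)–(0.814, -2.14505, 0.6848)  len=0.0367
  (v21,v1,v22) [-+-] → (0.814, -2.14505, 0.6848)–(0.814, -1.23056, 0.468867)  len=0.9396
  (v22,v1,v2) [-++] → (0.814, -1.23056, 0.468867)–(0.814, -1.03713, 0.4232)  len=0.1987
  (v22,v2,v23) [-+-] → (0.814, -1.03713, 0.4232)–(0.814, -1.03713, -0.165631)  len=0.5888
  (v23,v2,v3) [-++] → (0.814, -1.03713, -0.165631)–(0.814, -1.03713, -0.4232)  len=0.2576
  (v23,v3,v24) [-+-] → (0.814, -1.03713, -0.4232)–(0.814, -2.03763, -0.659436)  len=1.0280
  (v24,v3,v4) [-++] → (0.814, -2.03763, -0.659436)–(0.814, -2.14505, -0.6848)  len=0.1104
  (v24,v4,v20) [-++] → (0.814, -2.14505, -0.6848)–(0.814, -2.50525, -0.32459)  len=0.5094

Chained into 2 loop(s):
  loop 1: 12 segments, perimeter = 4.9051
  loop 2: 12 segments, perimeter = 4.9051
Total perimeter = 9.810

loops=2 perimeter=9.810


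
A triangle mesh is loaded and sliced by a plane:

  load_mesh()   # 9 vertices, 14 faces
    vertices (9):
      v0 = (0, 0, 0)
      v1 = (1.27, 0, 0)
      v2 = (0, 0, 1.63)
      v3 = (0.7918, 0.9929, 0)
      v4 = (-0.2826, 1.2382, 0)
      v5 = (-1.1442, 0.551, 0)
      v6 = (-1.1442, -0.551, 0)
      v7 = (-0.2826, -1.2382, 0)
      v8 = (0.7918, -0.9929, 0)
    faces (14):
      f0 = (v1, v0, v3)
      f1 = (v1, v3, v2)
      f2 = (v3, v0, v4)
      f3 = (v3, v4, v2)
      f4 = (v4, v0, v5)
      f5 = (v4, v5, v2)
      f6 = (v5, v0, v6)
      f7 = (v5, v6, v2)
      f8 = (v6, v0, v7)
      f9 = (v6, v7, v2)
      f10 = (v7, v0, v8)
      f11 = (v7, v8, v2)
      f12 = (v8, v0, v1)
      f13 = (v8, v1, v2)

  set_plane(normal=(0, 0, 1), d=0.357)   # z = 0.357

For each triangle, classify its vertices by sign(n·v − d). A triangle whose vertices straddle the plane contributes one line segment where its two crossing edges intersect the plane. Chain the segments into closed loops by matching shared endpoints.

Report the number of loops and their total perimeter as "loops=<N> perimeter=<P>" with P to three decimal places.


loops=1 perimeter=6.025

Straddling triangles (7 of 14):
  (v1,v3,v2) [--+] → (0.618381, 0.775437, 0.357)–(0.991847, 0, 0.357)  len=0.8607
  (v3,v4,v2) [--+] → (-0.220705, 0.967011, 0.357)–(0.618381, 0.775437, 0.357)  len=0.8607
  (v4,v5,v2) [--+] → (-0.893599, 0.430321, 0.357)–(-0.220705, 0.967011, 0.357)  len=0.8607
  (v5,v6,v2) [--+] → (-0.893599, -0.430321, 0.357)–(-0.893599, 0.430321, 0.357)  len=0.8606
  (v6,v7,v2) [--+] → (-0.220705, -0.967011, 0.357)–(-0.893599, -0.430321, 0.357)  len=0.8607
  (v7,v8,v2) [--+] → (0.618381, -0.775437, 0.357)–(-0.220705, -0.967011, 0.357)  len=0.8607
  (v8,v1,v2) [--+] → (0.991847, 0, 0.357)–(0.618381, -0.775437, 0.357)  len=0.8607

Chained into 1 loop(s):
  loop 1: 7 segments, perimeter = 6.0248
Total perimeter = 6.025


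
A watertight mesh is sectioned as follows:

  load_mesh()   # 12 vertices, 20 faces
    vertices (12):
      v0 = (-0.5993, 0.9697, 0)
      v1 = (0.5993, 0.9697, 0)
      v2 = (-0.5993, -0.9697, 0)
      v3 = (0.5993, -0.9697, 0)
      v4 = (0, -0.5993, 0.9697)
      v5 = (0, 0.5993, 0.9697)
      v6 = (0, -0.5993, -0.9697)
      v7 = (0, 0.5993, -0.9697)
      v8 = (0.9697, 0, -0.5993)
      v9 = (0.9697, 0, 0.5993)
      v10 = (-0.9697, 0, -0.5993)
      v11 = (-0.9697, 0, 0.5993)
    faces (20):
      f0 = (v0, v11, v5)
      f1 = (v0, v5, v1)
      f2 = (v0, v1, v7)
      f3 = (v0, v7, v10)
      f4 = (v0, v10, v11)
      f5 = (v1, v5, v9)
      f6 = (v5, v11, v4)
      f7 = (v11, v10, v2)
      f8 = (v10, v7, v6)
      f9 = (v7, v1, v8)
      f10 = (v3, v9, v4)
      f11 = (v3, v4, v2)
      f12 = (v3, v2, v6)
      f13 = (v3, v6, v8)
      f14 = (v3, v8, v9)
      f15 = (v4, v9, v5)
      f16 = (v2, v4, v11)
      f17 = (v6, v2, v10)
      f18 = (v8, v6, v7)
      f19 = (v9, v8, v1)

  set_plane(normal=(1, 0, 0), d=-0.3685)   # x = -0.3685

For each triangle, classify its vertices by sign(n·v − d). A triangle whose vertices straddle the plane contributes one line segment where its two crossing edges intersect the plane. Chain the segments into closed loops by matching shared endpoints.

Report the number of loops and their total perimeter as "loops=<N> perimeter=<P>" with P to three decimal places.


loops=1 perimeter=5.662

Straddling triangles (10 of 20):
  (v0,v11,v5) [--+] → (-0.3685, 0.371557, 0.828943)–(-0.3685, 0.827053, 0.373447)  len=0.6442
  (v0,v5,v1) [-++] → (-0.3685, 0.827053, 0.373447)–(-0.3685, 0.9697, 0)  len=0.3998
  (v0,v1,v7) [-++] → (-0.3685, 0.9697, 0)–(-0.3685, 0.827053, -0.373447)  len=0.3998
  (v0,v7,v10) [-+-] → (-0.3685, 0.827053, -0.373447)–(-0.3685, 0.371557, -0.828943)  len=0.6442
  (v5,v11,v4) [+-+] → (-0.3685, 0.371557, 0.828943)–(-0.3685, -0.371557, 0.828943)  len=0.7431
  (v10,v7,v6) [-++] → (-0.3685, 0.371557, -0.828943)–(-0.3685, -0.371557, -0.828943)  len=0.7431
  (v3,v4,v2) [++-] → (-0.3685, -0.827053, 0.373447)–(-0.3685, -0.9697, 0)  len=0.3998
  (v3,v2,v6) [+-+] → (-0.3685, -0.9697, 0)–(-0.3685, -0.827053, -0.373447)  len=0.3998
  (v2,v4,v11) [-+-] → (-0.3685, -0.827053, 0.373447)–(-0.3685, -0.371557, 0.828943)  len=0.6442
  (v6,v2,v10) [+--] → (-0.3685, -0.827053, -0.373447)–(-0.3685, -0.371557, -0.828943)  len=0.6442

Chained into 1 loop(s):
  loop 1: 10 segments, perimeter = 5.6620
Total perimeter = 5.662


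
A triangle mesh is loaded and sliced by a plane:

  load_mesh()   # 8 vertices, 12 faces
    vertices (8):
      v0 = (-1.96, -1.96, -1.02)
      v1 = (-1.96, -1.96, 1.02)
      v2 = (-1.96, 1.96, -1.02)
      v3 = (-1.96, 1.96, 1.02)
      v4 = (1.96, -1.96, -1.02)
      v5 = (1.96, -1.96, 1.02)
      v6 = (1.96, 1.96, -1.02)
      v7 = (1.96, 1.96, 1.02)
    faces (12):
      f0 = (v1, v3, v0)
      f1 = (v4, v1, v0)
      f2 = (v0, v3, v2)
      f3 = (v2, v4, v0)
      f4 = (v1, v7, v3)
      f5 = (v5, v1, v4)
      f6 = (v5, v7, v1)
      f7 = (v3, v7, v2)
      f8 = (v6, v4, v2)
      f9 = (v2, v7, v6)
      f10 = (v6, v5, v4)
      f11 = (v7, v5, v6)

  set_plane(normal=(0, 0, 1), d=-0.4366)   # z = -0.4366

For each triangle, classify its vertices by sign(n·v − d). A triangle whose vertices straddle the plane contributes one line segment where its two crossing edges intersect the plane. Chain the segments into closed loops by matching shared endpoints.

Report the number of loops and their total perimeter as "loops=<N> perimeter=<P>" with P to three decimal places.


Straddling triangles (8 of 12):
  (v1,v3,v0) [++-] → (-1.96, -0.838957, -0.4366)–(-1.96, -1.96, -0.4366)  len=1.1210
  (v4,v1,v0) [-+-] → (0.838957, -1.96, -0.4366)–(-1.96, -1.96, -0.4366)  len=2.7990
  (v0,v3,v2) [-+-] → (-1.96, -0.838957, -0.4366)–(-1.96, 1.96, -0.4366)  len=2.7990
  (v5,v1,v4) [++-] → (0.838957, -1.96, -0.4366)–(1.96, -1.96, -0.4366)  len=1.1210
  (v3,v7,v2) [++-] → (-0.838957, 1.96, -0.4366)–(-1.96, 1.96, -0.4366)  len=1.1210
  (v2,v7,v6) [-+-] → (-0.838957, 1.96, -0.4366)–(1.96, 1.96, -0.4366)  len=2.7990
  (v6,v5,v4) [-+-] → (1.96, 0.838957, -0.4366)–(1.96, -1.96, -0.4366)  len=2.7990
  (v7,v5,v6) [++-] → (1.96, 0.838957, -0.4366)–(1.96, 1.96, -0.4366)  len=1.1210

Chained into 1 loop(s):
  loop 1: 8 segments, perimeter = 15.6800
Total perimeter = 15.680

loops=1 perimeter=15.680


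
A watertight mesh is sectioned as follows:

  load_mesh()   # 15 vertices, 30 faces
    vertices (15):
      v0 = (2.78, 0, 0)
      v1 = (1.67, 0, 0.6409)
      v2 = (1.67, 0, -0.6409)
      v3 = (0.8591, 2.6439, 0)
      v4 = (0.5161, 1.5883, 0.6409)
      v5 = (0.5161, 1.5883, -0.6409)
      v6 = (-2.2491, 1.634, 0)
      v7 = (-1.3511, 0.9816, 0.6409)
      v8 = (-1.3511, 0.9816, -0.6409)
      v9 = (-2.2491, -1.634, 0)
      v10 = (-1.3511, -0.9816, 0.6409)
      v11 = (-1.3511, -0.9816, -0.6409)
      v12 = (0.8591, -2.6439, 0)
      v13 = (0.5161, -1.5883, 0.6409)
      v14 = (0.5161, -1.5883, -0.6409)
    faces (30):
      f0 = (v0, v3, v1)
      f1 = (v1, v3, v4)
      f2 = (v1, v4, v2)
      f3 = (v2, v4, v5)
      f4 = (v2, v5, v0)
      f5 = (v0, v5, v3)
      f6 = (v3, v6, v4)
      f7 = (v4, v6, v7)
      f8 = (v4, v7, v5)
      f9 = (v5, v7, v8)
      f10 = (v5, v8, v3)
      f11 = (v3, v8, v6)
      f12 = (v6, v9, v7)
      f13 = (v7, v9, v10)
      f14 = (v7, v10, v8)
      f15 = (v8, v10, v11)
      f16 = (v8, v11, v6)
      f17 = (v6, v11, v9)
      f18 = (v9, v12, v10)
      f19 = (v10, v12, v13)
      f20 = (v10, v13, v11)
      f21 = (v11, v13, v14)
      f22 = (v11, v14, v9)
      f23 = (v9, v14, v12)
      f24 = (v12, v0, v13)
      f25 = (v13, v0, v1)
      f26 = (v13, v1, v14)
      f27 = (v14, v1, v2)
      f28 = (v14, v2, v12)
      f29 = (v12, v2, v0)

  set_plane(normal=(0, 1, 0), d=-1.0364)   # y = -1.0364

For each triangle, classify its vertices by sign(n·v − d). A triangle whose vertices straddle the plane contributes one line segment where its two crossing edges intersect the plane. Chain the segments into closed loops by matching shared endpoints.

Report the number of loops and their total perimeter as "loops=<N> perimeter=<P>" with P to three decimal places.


Straddling triangles (14 of 30):
  (v6,v9,v7) [+-+] → (-2.2491, -1.0364, 0)–(-2.04393, -1.0364, 0.14643)  len=0.2521
  (v7,v9,v10) [+-+] → (-2.04393, -1.0364, 0.14643)–(-1.42653, -1.0364, 0.587066)  len=0.7585
  (v6,v11,v9) [++-] → (-1.42653, -1.0364, -0.587066)–(-2.2491, -1.0364, 0)  len=1.0106
  (v9,v12,v10) [--+] → (-1.27824, -1.0364, 0.619772)–(-1.42653, -1.0364, 0.587066)  len=0.1519
  (v10,v12,v13) [+--] → (-1.27824, -1.0364, 0.619772)–(-1.18245, -1.0364, 0.6409)  len=0.0981
  (v10,v13,v11) [+-+] → (-1.18245, -1.0364, 0.6409)–(-1.18245, -1.0364, -0.525122)  len=1.1660
  (v11,v13,v14) [+--] → (-1.18245, -1.0364, -0.525122)–(-1.18245, -1.0364, -0.6409)  len=0.1158
  (v11,v14,v9) [+--] → (-1.18245, -1.0364, -0.6409)–(-1.42653, -1.0364, -0.587066)  len=0.2500
  (v12,v0,v13) [-+-] → (2.02701, -1.0364, 0)–(1.30276, -1.0364, 0.418201)  len=0.8363
  (v13,v0,v1) [-++] → (1.30276, -1.0364, 0.418201)–(0.917055, -1.0364, 0.6409)  len=0.4454
  (v13,v1,v14) [-+-] → (0.917055, -1.0364, 0.6409)–(0.917055, -1.0364, -0.195502)  len=0.8364
  (v14,v1,v2) [-++] → (0.917055, -1.0364, -0.195502)–(0.917055, -1.0364, -0.6409)  len=0.4454
  (v14,v2,v12) [-+-] → (0.917055, -1.0364, -0.6409)–(1.35213, -1.0364, -0.389669)  len=0.5024
  (v12,v2,v0) [-++] → (1.35213, -1.0364, -0.389669)–(2.02701, -1.0364, 0)  len=0.7793

Chained into 2 loop(s):
  loop 1: 8 segments, perimeter = 3.8029
  loop 2: 6 segments, perimeter = 3.8452
Total perimeter = 7.648

loops=2 perimeter=7.648


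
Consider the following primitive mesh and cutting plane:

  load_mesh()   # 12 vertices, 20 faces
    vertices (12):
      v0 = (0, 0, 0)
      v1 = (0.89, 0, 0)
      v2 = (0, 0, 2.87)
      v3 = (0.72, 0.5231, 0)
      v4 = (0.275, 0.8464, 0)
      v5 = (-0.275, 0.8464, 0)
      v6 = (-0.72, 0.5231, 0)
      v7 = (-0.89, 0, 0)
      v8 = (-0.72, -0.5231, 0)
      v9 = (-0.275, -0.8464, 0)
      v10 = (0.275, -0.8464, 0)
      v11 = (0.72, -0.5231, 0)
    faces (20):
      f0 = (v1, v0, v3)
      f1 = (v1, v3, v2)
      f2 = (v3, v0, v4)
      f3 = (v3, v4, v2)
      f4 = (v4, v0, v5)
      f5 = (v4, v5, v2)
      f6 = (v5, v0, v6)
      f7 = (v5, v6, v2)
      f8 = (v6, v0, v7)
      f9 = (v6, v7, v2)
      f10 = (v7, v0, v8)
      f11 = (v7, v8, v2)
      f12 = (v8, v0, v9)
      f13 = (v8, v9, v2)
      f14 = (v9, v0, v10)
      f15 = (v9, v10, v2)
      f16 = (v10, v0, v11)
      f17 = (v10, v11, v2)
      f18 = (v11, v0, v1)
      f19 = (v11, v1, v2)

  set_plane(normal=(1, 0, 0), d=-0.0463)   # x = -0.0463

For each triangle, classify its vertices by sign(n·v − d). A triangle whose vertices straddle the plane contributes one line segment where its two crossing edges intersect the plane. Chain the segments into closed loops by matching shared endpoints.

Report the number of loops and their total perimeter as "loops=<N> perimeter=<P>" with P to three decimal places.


Straddling triangles (12 of 20):
  (v4,v0,v5) [++-] → (-0.0463, 0.142503, 0)–(-0.0463, 0.8464, 0)  len=0.7039
  (v4,v5,v2) [+-+] → (-0.0463, 0.8464, 0)–(-0.0463, 0.142503, 2.3868)  len=2.4884
  (v5,v0,v6) [-+-] → (-0.0463, 0.142503, 0)–(-0.0463, 0.0336382, 0)  len=0.1089
  (v5,v6,v2) [--+] → (-0.0463, 0.0336382, 2.68544)–(-0.0463, 0.142503, 2.3868)  len=0.3179
  (v6,v0,v7) [-+-] → (-0.0463, 0.0336382, 0)–(-0.0463, 0, 0)  len=0.0336
  (v6,v7,v2) [--+] → (-0.0463, 0, 2.7207)–(-0.0463, 0.0336382, 2.68544)  len=0.0487
  (v7,v0,v8) [-+-] → (-0.0463, 0, 0)–(-0.0463, -0.0336382, 0)  len=0.0336
  (v7,v8,v2) [--+] → (-0.0463, -0.0336382, 2.68544)–(-0.0463, 0, 2.7207)  len=0.0487
  (v8,v0,v9) [-+-] → (-0.0463, -0.0336382, 0)–(-0.0463, -0.142503, 0)  len=0.1089
  (v8,v9,v2) [--+] → (-0.0463, -0.142503, 2.3868)–(-0.0463, -0.0336382, 2.68544)  len=0.3179
  (v9,v0,v10) [-++] → (-0.0463, -0.142503, 0)–(-0.0463, -0.8464, 0)  len=0.7039
  (v9,v10,v2) [-++] → (-0.0463, -0.8464, 0)–(-0.0463, -0.142503, 2.3868)  len=2.4884

Chained into 1 loop(s):
  loop 1: 12 segments, perimeter = 7.4028
Total perimeter = 7.403

loops=1 perimeter=7.403


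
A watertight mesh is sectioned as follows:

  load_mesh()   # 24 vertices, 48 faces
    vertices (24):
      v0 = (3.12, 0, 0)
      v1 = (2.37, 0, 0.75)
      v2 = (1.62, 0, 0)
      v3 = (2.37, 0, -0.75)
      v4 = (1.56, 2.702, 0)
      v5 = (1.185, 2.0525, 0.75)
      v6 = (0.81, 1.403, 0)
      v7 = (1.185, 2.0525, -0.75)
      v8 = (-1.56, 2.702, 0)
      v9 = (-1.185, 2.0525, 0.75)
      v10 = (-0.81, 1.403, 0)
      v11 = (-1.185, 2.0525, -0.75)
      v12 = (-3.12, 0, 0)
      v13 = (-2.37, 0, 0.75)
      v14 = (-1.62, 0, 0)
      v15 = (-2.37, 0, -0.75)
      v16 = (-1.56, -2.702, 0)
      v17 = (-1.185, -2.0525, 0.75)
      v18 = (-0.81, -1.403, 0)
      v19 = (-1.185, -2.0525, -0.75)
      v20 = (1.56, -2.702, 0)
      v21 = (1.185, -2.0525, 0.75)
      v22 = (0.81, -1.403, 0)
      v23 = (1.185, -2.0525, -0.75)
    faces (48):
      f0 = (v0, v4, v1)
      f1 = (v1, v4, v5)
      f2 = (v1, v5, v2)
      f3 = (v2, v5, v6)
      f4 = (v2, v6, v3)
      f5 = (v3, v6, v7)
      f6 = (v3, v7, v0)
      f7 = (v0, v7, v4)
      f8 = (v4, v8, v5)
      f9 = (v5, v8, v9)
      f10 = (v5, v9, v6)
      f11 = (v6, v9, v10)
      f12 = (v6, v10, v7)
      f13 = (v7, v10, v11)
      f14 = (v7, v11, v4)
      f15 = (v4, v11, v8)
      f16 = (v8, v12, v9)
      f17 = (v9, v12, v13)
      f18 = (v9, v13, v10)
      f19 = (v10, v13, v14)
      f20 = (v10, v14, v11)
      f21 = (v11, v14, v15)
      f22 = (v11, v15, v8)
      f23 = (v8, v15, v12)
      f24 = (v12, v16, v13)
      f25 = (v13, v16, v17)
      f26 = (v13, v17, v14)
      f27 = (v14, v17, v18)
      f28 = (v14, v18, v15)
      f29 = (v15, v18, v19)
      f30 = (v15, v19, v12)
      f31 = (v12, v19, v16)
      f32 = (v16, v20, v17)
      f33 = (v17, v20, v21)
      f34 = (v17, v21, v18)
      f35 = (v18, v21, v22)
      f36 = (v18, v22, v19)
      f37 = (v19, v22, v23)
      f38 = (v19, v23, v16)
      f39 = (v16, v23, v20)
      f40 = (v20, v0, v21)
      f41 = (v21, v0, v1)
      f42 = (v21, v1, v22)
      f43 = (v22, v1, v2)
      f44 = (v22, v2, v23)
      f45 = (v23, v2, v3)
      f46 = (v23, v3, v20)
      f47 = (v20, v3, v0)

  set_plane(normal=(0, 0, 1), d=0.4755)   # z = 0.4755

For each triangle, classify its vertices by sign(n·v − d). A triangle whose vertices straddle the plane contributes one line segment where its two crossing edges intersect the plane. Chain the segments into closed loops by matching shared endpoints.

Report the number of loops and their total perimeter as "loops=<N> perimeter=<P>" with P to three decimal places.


Straddling triangles (24 of 48):
  (v0,v4,v1) [--+] → (2.07354, 0.988932, 0.4755)–(2.6445, 0, 0.4755)  len=1.1419
  (v1,v4,v5) [+-+] → (2.07354, 0.988932, 0.4755)–(1.32225, 2.29022, 0.4755)  len=1.5026
  (v1,v5,v2) [++-] → (1.34421, 1.30129, 0.4755)–(2.0955, 0, 0.4755)  len=1.5026
  (v2,v5,v6) [-+-] → (1.34421, 1.30129, 0.4755)–(1.04775, 1.81478, 0.4755)  len=0.5929
  (v4,v8,v5) [--+] → (0.18033, 2.29022, 0.4755)–(1.32225, 2.29022, 0.4755)  len=1.1419
  (v5,v8,v9) [+-+] → (0.18033, 2.29022, 0.4755)–(-1.32225, 2.29022, 0.4755)  len=1.5026
  (v5,v9,v6) [++-] → (-0.45483, 1.81478, 0.4755)–(1.04775, 1.81478, 0.4755)  len=1.5026
  (v6,v9,v10) [-+-] → (-0.45483, 1.81478, 0.4755)–(-1.04775, 1.81478, 0.4755)  len=0.5929
  (v8,v12,v9) [--+] → (-1.89321, 1.30129, 0.4755)–(-1.32225, 2.29022, 0.4755)  len=1.1419
  (v9,v12,v13) [+-+] → (-1.89321, 1.30129, 0.4755)–(-2.6445, 0, 0.4755)  len=1.5026
  (v9,v13,v10) [++-] → (-1.79904, 0.513498, 0.4755)–(-1.04775, 1.81478, 0.4755)  len=1.5026
  (v10,v13,v14) [-+-] → (-1.79904, 0.513498, 0.4755)–(-2.0955, 0, 0.4755)  len=0.5929
  (v12,v16,v13) [--+] → (-2.07354, -0.988932, 0.4755)–(-2.6445, 0, 0.4755)  len=1.1419
  (v13,v16,v17) [+-+] → (-2.07354, -0.988932, 0.4755)–(-1.32225, -2.29022, 0.4755)  len=1.5026
  (v13,v17,v14) [++-] → (-1.34421, -1.30129, 0.4755)–(-2.0955, 0, 0.4755)  len=1.5026
  (v14,v17,v18) [-+-] → (-1.34421, -1.30129, 0.4755)–(-1.04775, -1.81478, 0.4755)  len=0.5929
  (v16,v20,v17) [--+] → (-0.18033, -2.29022, 0.4755)–(-1.32225, -2.29022, 0.4755)  len=1.1419
  (v17,v20,v21) [+-+] → (-0.18033, -2.29022, 0.4755)–(1.32225, -2.29022, 0.4755)  len=1.5026
  (v17,v21,v18) [++-] → (0.45483, -1.81478, 0.4755)–(-1.04775, -1.81478, 0.4755)  len=1.5026
  (v18,v21,v22) [-+-] → (0.45483, -1.81478, 0.4755)–(1.04775, -1.81478, 0.4755)  len=0.5929
  (v20,v0,v21) [--+] → (1.89321, -1.30129, 0.4755)–(1.32225, -2.29022, 0.4755)  len=1.1419
  (v21,v0,v1) [+-+] → (1.89321, -1.30129, 0.4755)–(2.6445, 0, 0.4755)  len=1.5026
  (v21,v1,v22) [++-] → (1.79904, -0.513498, 0.4755)–(1.04775, -1.81478, 0.4755)  len=1.5026
  (v22,v1,v2) [-+-] → (1.79904, -0.513498, 0.4755)–(2.0955, 0, 0.4755)  len=0.5929

Chained into 2 loop(s):
  loop 1: 12 segments, perimeter = 15.8670
  loop 2: 12 segments, perimeter = 12.5731
Total perimeter = 28.440

loops=2 perimeter=28.440


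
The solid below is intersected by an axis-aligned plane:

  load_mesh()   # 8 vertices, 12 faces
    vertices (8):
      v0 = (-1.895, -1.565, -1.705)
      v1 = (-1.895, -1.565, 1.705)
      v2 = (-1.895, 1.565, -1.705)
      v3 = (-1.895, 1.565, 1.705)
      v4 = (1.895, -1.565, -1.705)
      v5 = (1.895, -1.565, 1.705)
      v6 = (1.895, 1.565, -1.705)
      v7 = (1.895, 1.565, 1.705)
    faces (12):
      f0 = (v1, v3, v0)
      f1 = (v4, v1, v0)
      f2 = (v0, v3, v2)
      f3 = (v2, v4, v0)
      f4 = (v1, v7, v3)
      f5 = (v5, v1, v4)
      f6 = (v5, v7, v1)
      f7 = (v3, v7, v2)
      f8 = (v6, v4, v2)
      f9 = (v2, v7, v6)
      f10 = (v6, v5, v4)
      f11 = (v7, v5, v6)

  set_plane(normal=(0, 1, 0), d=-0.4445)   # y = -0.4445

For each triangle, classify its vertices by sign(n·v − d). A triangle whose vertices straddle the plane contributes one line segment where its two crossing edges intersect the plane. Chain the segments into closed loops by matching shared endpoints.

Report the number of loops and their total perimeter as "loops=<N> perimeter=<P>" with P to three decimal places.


loops=1 perimeter=14.400

Straddling triangles (8 of 12):
  (v1,v3,v0) [-+-] → (-1.895, -0.4445, 1.705)–(-1.895, -0.4445, -0.484264)  len=2.1893
  (v0,v3,v2) [-++] → (-1.895, -0.4445, -0.484264)–(-1.895, -0.4445, -1.705)  len=1.2207
  (v2,v4,v0) [+--] → (0.538228, -0.4445, -1.705)–(-1.895, -0.4445, -1.705)  len=2.4332
  (v1,v7,v3) [-++] → (-0.538228, -0.4445, 1.705)–(-1.895, -0.4445, 1.705)  len=1.3568
  (v5,v7,v1) [-+-] → (1.895, -0.4445, 1.705)–(-0.538228, -0.4445, 1.705)  len=2.4332
  (v6,v4,v2) [+-+] → (1.895, -0.4445, -1.705)–(0.538228, -0.4445, -1.705)  len=1.3568
  (v6,v5,v4) [+--] → (1.895, -0.4445, 0.484264)–(1.895, -0.4445, -1.705)  len=2.1893
  (v7,v5,v6) [+-+] → (1.895, -0.4445, 1.705)–(1.895, -0.4445, 0.484264)  len=1.2207

Chained into 1 loop(s):
  loop 1: 8 segments, perimeter = 14.4000
Total perimeter = 14.400


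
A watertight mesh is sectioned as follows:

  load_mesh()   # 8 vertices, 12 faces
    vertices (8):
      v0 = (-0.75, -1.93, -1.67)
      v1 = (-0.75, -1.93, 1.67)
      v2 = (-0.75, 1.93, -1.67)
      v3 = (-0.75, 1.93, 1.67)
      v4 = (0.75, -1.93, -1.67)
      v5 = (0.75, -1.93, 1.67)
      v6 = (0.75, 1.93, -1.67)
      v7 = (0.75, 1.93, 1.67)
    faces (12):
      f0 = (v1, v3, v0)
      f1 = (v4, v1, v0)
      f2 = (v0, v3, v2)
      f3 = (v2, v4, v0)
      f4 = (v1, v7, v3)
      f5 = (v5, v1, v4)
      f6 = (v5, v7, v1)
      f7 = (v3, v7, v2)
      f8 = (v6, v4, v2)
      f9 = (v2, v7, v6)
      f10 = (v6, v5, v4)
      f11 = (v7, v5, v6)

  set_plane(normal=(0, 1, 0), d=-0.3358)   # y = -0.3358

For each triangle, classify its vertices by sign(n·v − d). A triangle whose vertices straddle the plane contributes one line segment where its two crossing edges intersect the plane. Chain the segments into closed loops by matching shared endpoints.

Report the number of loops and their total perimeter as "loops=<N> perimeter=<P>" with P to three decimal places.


Straddling triangles (8 of 12):
  (v1,v3,v0) [-+-] → (-0.75, -0.3358, 1.67)–(-0.75, -0.3358, -0.290563)  len=1.9606
  (v0,v3,v2) [-++] → (-0.75, -0.3358, -0.290563)–(-0.75, -0.3358, -1.67)  len=1.3794
  (v2,v4,v0) [+--] → (0.130492, -0.3358, -1.67)–(-0.75, -0.3358, -1.67)  len=0.8805
  (v1,v7,v3) [-++] → (-0.130492, -0.3358, 1.67)–(-0.75, -0.3358, 1.67)  len=0.6195
  (v5,v7,v1) [-+-] → (0.75, -0.3358, 1.67)–(-0.130492, -0.3358, 1.67)  len=0.8805
  (v6,v4,v2) [+-+] → (0.75, -0.3358, -1.67)–(0.130492, -0.3358, -1.67)  len=0.6195
  (v6,v5,v4) [+--] → (0.75, -0.3358, 0.290563)–(0.75, -0.3358, -1.67)  len=1.9606
  (v7,v5,v6) [+-+] → (0.75, -0.3358, 1.67)–(0.75, -0.3358, 0.290563)  len=1.3794

Chained into 1 loop(s):
  loop 1: 8 segments, perimeter = 9.6800
Total perimeter = 9.680

loops=1 perimeter=9.680


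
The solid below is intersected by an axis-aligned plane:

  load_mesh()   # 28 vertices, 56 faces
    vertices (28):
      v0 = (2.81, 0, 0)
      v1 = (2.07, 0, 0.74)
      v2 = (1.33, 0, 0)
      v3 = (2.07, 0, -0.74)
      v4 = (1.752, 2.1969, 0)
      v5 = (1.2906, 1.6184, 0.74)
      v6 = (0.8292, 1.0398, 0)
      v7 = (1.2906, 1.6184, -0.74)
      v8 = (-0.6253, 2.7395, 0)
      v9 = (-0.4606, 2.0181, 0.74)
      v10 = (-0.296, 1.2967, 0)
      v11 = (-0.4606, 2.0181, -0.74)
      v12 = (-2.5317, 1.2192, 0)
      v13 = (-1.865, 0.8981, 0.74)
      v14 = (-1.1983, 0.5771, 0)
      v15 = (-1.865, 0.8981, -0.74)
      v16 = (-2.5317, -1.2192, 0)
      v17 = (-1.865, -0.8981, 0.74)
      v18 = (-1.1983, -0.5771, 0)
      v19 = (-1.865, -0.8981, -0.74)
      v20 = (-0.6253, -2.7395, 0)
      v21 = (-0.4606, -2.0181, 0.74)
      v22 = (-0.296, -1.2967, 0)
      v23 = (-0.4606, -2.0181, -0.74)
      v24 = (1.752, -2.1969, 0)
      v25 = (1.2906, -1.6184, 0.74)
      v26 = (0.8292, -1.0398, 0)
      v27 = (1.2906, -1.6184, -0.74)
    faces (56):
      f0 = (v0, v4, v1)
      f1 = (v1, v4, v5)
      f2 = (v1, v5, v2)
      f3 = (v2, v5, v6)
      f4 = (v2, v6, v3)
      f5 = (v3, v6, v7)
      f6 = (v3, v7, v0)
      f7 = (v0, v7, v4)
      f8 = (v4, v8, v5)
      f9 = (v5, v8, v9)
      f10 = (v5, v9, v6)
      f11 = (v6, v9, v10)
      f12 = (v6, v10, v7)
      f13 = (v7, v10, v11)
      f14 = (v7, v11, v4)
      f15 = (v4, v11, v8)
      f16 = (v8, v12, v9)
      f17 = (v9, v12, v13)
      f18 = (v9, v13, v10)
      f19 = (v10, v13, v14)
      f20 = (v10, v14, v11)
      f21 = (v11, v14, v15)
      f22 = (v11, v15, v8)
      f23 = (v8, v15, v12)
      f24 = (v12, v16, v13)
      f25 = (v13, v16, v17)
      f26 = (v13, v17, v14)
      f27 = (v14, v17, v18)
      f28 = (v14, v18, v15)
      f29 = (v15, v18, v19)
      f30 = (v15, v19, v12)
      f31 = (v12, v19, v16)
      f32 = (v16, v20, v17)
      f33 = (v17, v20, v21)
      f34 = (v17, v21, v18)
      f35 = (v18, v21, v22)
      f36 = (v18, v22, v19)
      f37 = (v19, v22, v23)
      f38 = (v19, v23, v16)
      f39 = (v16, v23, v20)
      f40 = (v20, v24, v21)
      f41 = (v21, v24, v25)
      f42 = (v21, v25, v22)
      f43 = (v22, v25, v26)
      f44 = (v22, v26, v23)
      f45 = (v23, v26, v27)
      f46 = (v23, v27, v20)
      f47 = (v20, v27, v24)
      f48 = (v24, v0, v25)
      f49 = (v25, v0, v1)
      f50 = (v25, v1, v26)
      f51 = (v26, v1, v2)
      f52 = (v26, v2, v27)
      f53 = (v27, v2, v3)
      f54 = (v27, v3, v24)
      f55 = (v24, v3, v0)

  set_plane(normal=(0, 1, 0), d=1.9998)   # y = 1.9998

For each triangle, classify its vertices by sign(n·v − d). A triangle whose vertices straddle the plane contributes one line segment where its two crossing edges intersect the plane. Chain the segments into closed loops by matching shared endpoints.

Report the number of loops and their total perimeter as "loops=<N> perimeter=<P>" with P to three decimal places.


Straddling triangles (16 of 56):
  (v0,v4,v1) [-+-] → (1.84692, 1.9998, 0)–(1.78053, 1.9998, 0.0663908)  len=0.0939
  (v1,v4,v5) [-+-] → (1.78053, 1.9998, 0.0663908)–(1.5948, 1.9998, 0.252124)  len=0.2627
  (v0,v7,v4) [--+] → (1.5948, 1.9998, -0.252124)–(1.84692, 1.9998, 0)  len=0.3566
  (v4,v8,v5) [++-] → (0.638808, 1.9998, 0.488251)–(1.5948, 1.9998, 0.252124)  len=0.9847
  (v5,v8,v9) [-++] → (0.638808, 1.9998, 0.488251)–(-0.380422, 1.9998, 0.74)  len=1.0499
  (v5,v9,v6) [-+-] → (-0.380422, 1.9998, 0.74)–(-0.436473, 1.9998, 0.726158)  len=0.0577
  (v6,v9,v10) [-+-] → (-0.436473, 1.9998, 0.726158)–(-0.456425, 1.9998, 0.721228)  len=0.0206
  (v7,v10,v11) [--+] → (-0.456425, 1.9998, -0.721228)–(-0.380422, 1.9998, -0.74)  len=0.0783
  (v7,v11,v4) [-++] → (-0.380422, 1.9998, -0.74)–(1.5948, 1.9998, -0.252124)  len=2.0346
  (v8,v12,v9) [+-+] → (-1.55286, 1.9998, 0)–(-0.508042, 1.9998, 0.723049)  len=1.2706
  (v9,v12,v13) [+--] → (-0.508042, 1.9998, 0.723049)–(-0.483547, 1.9998, 0.74)  len=0.0298
  (v9,v13,v10) [+--] → (-0.483547, 1.9998, 0.74)–(-0.456425, 1.9998, 0.721228)  len=0.0330
  (v10,v14,v11) [--+] → (-0.469968, 1.9998, -0.730602)–(-0.456425, 1.9998, -0.721228)  len=0.0165
  (v11,v14,v15) [+--] → (-0.469968, 1.9998, -0.730602)–(-0.483547, 1.9998, -0.74)  len=0.0165
  (v11,v15,v8) [+-+] → (-0.483547, 1.9998, -0.74)–(-1.12329, 1.9998, -0.297262)  len=0.7780
  (v8,v15,v12) [+--] → (-1.12329, 1.9998, -0.297262)–(-1.55286, 1.9998, 0)  len=0.5224

Chained into 1 loop(s):
  loop 1: 16 segments, perimeter = 7.6056
Total perimeter = 7.606

loops=1 perimeter=7.606
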